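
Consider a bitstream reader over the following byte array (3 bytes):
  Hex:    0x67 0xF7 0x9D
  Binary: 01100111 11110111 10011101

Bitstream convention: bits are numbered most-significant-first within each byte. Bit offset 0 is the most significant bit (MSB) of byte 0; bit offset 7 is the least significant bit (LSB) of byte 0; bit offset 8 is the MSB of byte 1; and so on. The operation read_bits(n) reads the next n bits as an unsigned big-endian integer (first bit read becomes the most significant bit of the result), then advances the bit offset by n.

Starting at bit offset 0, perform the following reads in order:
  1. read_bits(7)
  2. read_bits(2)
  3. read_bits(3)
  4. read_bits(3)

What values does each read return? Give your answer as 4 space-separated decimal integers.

Answer: 51 3 7 3

Derivation:
Read 1: bits[0:7] width=7 -> value=51 (bin 0110011); offset now 7 = byte 0 bit 7; 17 bits remain
Read 2: bits[7:9] width=2 -> value=3 (bin 11); offset now 9 = byte 1 bit 1; 15 bits remain
Read 3: bits[9:12] width=3 -> value=7 (bin 111); offset now 12 = byte 1 bit 4; 12 bits remain
Read 4: bits[12:15] width=3 -> value=3 (bin 011); offset now 15 = byte 1 bit 7; 9 bits remain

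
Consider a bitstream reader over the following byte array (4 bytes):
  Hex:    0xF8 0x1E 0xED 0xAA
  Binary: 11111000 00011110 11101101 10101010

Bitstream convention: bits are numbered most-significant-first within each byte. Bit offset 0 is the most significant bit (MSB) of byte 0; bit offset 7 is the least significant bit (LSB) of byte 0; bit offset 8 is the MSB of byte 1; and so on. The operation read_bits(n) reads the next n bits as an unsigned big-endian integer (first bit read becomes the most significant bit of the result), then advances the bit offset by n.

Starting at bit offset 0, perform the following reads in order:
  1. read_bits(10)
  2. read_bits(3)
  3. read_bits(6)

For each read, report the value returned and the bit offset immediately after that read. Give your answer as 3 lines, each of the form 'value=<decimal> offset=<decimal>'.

Read 1: bits[0:10] width=10 -> value=992 (bin 1111100000); offset now 10 = byte 1 bit 2; 22 bits remain
Read 2: bits[10:13] width=3 -> value=3 (bin 011); offset now 13 = byte 1 bit 5; 19 bits remain
Read 3: bits[13:19] width=6 -> value=55 (bin 110111); offset now 19 = byte 2 bit 3; 13 bits remain

Answer: value=992 offset=10
value=3 offset=13
value=55 offset=19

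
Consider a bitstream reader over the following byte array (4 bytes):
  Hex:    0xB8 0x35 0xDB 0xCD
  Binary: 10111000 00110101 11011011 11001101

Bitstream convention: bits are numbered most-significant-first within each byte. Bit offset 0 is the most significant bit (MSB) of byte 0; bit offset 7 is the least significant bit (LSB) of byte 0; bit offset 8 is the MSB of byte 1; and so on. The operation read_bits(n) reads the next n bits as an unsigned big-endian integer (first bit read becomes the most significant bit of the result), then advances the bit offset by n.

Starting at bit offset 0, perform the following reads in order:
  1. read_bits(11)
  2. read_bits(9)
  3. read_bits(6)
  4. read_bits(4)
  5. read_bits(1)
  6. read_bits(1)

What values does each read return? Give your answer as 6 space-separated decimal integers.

Read 1: bits[0:11] width=11 -> value=1473 (bin 10111000001); offset now 11 = byte 1 bit 3; 21 bits remain
Read 2: bits[11:20] width=9 -> value=349 (bin 101011101); offset now 20 = byte 2 bit 4; 12 bits remain
Read 3: bits[20:26] width=6 -> value=47 (bin 101111); offset now 26 = byte 3 bit 2; 6 bits remain
Read 4: bits[26:30] width=4 -> value=3 (bin 0011); offset now 30 = byte 3 bit 6; 2 bits remain
Read 5: bits[30:31] width=1 -> value=0 (bin 0); offset now 31 = byte 3 bit 7; 1 bits remain
Read 6: bits[31:32] width=1 -> value=1 (bin 1); offset now 32 = byte 4 bit 0; 0 bits remain

Answer: 1473 349 47 3 0 1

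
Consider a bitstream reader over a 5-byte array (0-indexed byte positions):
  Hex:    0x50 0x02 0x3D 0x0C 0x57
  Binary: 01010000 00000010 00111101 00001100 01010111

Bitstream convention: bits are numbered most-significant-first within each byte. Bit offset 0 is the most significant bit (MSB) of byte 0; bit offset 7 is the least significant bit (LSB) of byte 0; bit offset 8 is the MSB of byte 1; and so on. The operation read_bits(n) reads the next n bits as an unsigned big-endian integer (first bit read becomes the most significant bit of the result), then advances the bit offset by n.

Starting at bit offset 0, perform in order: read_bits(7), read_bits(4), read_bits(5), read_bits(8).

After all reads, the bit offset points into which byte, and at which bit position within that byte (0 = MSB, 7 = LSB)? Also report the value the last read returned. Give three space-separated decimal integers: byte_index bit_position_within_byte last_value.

Read 1: bits[0:7] width=7 -> value=40 (bin 0101000); offset now 7 = byte 0 bit 7; 33 bits remain
Read 2: bits[7:11] width=4 -> value=0 (bin 0000); offset now 11 = byte 1 bit 3; 29 bits remain
Read 3: bits[11:16] width=5 -> value=2 (bin 00010); offset now 16 = byte 2 bit 0; 24 bits remain
Read 4: bits[16:24] width=8 -> value=61 (bin 00111101); offset now 24 = byte 3 bit 0; 16 bits remain

Answer: 3 0 61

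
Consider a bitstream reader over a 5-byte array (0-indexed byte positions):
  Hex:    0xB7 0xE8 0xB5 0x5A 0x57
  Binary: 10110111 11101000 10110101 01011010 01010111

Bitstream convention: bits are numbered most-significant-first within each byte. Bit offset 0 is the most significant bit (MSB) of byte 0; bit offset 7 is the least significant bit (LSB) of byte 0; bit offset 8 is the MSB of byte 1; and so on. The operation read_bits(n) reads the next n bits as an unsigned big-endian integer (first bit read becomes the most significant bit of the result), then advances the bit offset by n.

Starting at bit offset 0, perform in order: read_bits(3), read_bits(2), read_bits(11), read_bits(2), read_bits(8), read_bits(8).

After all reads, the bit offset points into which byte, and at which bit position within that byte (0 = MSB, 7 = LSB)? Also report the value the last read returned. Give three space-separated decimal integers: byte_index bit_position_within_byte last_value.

Answer: 4 2 105

Derivation:
Read 1: bits[0:3] width=3 -> value=5 (bin 101); offset now 3 = byte 0 bit 3; 37 bits remain
Read 2: bits[3:5] width=2 -> value=2 (bin 10); offset now 5 = byte 0 bit 5; 35 bits remain
Read 3: bits[5:16] width=11 -> value=2024 (bin 11111101000); offset now 16 = byte 2 bit 0; 24 bits remain
Read 4: bits[16:18] width=2 -> value=2 (bin 10); offset now 18 = byte 2 bit 2; 22 bits remain
Read 5: bits[18:26] width=8 -> value=213 (bin 11010101); offset now 26 = byte 3 bit 2; 14 bits remain
Read 6: bits[26:34] width=8 -> value=105 (bin 01101001); offset now 34 = byte 4 bit 2; 6 bits remain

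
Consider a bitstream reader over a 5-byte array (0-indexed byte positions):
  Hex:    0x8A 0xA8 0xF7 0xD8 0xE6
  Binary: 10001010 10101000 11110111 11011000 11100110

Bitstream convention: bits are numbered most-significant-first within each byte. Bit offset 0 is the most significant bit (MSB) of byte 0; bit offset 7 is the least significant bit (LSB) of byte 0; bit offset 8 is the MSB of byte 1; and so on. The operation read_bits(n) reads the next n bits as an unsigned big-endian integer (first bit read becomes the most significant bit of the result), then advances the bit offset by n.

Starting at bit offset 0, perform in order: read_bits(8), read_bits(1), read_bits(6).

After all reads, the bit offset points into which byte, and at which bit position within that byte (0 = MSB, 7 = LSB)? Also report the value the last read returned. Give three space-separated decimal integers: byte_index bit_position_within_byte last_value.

Answer: 1 7 20

Derivation:
Read 1: bits[0:8] width=8 -> value=138 (bin 10001010); offset now 8 = byte 1 bit 0; 32 bits remain
Read 2: bits[8:9] width=1 -> value=1 (bin 1); offset now 9 = byte 1 bit 1; 31 bits remain
Read 3: bits[9:15] width=6 -> value=20 (bin 010100); offset now 15 = byte 1 bit 7; 25 bits remain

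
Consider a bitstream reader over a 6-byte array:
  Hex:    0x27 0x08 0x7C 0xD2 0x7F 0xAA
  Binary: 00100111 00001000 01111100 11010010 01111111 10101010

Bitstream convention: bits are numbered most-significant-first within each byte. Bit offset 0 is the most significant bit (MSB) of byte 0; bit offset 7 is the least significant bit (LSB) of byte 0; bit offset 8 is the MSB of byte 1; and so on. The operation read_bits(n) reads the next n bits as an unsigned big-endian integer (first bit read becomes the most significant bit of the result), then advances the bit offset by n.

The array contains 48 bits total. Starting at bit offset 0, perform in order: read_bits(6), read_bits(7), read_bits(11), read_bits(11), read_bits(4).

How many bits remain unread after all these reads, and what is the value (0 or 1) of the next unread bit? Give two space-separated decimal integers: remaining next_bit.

Answer: 9 1

Derivation:
Read 1: bits[0:6] width=6 -> value=9 (bin 001001); offset now 6 = byte 0 bit 6; 42 bits remain
Read 2: bits[6:13] width=7 -> value=97 (bin 1100001); offset now 13 = byte 1 bit 5; 35 bits remain
Read 3: bits[13:24] width=11 -> value=124 (bin 00001111100); offset now 24 = byte 3 bit 0; 24 bits remain
Read 4: bits[24:35] width=11 -> value=1683 (bin 11010010011); offset now 35 = byte 4 bit 3; 13 bits remain
Read 5: bits[35:39] width=4 -> value=15 (bin 1111); offset now 39 = byte 4 bit 7; 9 bits remain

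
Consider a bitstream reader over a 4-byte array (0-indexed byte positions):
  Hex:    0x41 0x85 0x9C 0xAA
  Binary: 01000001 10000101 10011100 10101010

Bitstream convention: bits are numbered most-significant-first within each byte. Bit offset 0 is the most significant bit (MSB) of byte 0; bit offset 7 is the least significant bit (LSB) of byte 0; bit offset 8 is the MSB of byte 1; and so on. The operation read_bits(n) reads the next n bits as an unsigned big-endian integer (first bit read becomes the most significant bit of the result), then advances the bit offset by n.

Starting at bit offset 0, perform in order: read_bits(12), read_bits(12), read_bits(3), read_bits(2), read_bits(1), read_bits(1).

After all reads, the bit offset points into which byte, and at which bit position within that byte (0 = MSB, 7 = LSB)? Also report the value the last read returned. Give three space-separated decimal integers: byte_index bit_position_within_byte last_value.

Answer: 3 7 1

Derivation:
Read 1: bits[0:12] width=12 -> value=1048 (bin 010000011000); offset now 12 = byte 1 bit 4; 20 bits remain
Read 2: bits[12:24] width=12 -> value=1436 (bin 010110011100); offset now 24 = byte 3 bit 0; 8 bits remain
Read 3: bits[24:27] width=3 -> value=5 (bin 101); offset now 27 = byte 3 bit 3; 5 bits remain
Read 4: bits[27:29] width=2 -> value=1 (bin 01); offset now 29 = byte 3 bit 5; 3 bits remain
Read 5: bits[29:30] width=1 -> value=0 (bin 0); offset now 30 = byte 3 bit 6; 2 bits remain
Read 6: bits[30:31] width=1 -> value=1 (bin 1); offset now 31 = byte 3 bit 7; 1 bits remain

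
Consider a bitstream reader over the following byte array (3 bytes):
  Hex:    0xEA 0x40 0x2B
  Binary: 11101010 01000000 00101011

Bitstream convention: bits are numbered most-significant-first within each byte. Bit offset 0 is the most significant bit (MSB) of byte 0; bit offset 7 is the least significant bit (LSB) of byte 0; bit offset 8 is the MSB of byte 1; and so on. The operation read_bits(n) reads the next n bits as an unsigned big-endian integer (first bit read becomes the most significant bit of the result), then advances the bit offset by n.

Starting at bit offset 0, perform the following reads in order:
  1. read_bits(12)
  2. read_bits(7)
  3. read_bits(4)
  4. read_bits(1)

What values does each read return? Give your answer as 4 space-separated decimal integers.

Answer: 3748 1 5 1

Derivation:
Read 1: bits[0:12] width=12 -> value=3748 (bin 111010100100); offset now 12 = byte 1 bit 4; 12 bits remain
Read 2: bits[12:19] width=7 -> value=1 (bin 0000001); offset now 19 = byte 2 bit 3; 5 bits remain
Read 3: bits[19:23] width=4 -> value=5 (bin 0101); offset now 23 = byte 2 bit 7; 1 bits remain
Read 4: bits[23:24] width=1 -> value=1 (bin 1); offset now 24 = byte 3 bit 0; 0 bits remain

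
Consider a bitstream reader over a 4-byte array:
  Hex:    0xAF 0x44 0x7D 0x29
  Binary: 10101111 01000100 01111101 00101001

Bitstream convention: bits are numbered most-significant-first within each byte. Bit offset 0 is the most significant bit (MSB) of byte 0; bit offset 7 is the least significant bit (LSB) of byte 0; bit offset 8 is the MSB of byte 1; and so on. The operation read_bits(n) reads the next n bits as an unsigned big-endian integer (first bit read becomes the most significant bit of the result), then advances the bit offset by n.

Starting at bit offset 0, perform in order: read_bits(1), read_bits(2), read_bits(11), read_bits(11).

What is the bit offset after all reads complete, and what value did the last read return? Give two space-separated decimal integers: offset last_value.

Answer: 25 250

Derivation:
Read 1: bits[0:1] width=1 -> value=1 (bin 1); offset now 1 = byte 0 bit 1; 31 bits remain
Read 2: bits[1:3] width=2 -> value=1 (bin 01); offset now 3 = byte 0 bit 3; 29 bits remain
Read 3: bits[3:14] width=11 -> value=977 (bin 01111010001); offset now 14 = byte 1 bit 6; 18 bits remain
Read 4: bits[14:25] width=11 -> value=250 (bin 00011111010); offset now 25 = byte 3 bit 1; 7 bits remain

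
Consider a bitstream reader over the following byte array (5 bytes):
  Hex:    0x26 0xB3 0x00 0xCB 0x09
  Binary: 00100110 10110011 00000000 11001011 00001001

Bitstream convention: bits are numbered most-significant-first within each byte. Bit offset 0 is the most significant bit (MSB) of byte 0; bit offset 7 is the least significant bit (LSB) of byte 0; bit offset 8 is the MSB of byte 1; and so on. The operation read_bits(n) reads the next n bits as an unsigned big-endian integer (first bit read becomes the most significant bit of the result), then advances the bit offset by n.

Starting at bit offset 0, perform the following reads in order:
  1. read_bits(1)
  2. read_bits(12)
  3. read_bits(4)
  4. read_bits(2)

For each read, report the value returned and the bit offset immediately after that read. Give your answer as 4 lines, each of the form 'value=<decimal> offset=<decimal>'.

Answer: value=0 offset=1
value=1238 offset=13
value=6 offset=17
value=0 offset=19

Derivation:
Read 1: bits[0:1] width=1 -> value=0 (bin 0); offset now 1 = byte 0 bit 1; 39 bits remain
Read 2: bits[1:13] width=12 -> value=1238 (bin 010011010110); offset now 13 = byte 1 bit 5; 27 bits remain
Read 3: bits[13:17] width=4 -> value=6 (bin 0110); offset now 17 = byte 2 bit 1; 23 bits remain
Read 4: bits[17:19] width=2 -> value=0 (bin 00); offset now 19 = byte 2 bit 3; 21 bits remain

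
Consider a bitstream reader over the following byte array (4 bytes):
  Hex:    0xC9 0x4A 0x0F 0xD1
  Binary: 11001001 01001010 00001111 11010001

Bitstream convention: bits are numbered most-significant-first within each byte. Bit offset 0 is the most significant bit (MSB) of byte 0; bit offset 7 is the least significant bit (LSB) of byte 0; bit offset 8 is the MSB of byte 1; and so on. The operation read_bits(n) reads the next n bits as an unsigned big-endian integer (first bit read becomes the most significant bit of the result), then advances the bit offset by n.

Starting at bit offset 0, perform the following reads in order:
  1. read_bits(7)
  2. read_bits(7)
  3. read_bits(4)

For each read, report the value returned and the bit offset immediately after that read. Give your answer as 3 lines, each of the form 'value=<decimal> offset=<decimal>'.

Read 1: bits[0:7] width=7 -> value=100 (bin 1100100); offset now 7 = byte 0 bit 7; 25 bits remain
Read 2: bits[7:14] width=7 -> value=82 (bin 1010010); offset now 14 = byte 1 bit 6; 18 bits remain
Read 3: bits[14:18] width=4 -> value=8 (bin 1000); offset now 18 = byte 2 bit 2; 14 bits remain

Answer: value=100 offset=7
value=82 offset=14
value=8 offset=18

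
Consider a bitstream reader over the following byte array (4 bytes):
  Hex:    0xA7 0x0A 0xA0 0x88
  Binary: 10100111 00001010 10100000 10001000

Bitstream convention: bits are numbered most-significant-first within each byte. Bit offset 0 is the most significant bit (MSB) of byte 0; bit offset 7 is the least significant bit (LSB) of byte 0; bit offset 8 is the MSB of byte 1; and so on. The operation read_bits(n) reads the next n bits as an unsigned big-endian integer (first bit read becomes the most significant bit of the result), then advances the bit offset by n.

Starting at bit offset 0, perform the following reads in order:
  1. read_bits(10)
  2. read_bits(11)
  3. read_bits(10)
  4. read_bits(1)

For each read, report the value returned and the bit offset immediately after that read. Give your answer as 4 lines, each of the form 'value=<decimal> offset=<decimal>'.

Read 1: bits[0:10] width=10 -> value=668 (bin 1010011100); offset now 10 = byte 1 bit 2; 22 bits remain
Read 2: bits[10:21] width=11 -> value=340 (bin 00101010100); offset now 21 = byte 2 bit 5; 11 bits remain
Read 3: bits[21:31] width=10 -> value=68 (bin 0001000100); offset now 31 = byte 3 bit 7; 1 bits remain
Read 4: bits[31:32] width=1 -> value=0 (bin 0); offset now 32 = byte 4 bit 0; 0 bits remain

Answer: value=668 offset=10
value=340 offset=21
value=68 offset=31
value=0 offset=32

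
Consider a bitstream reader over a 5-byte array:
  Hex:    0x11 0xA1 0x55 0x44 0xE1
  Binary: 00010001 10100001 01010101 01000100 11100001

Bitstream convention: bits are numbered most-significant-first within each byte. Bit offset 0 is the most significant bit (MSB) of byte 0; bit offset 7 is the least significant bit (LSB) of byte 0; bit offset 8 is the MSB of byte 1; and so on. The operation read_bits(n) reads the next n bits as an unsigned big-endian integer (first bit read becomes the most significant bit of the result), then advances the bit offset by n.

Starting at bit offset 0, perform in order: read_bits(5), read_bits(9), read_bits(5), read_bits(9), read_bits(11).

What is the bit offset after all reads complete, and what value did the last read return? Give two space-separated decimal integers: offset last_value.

Read 1: bits[0:5] width=5 -> value=2 (bin 00010); offset now 5 = byte 0 bit 5; 35 bits remain
Read 2: bits[5:14] width=9 -> value=104 (bin 001101000); offset now 14 = byte 1 bit 6; 26 bits remain
Read 3: bits[14:19] width=5 -> value=10 (bin 01010); offset now 19 = byte 2 bit 3; 21 bits remain
Read 4: bits[19:28] width=9 -> value=340 (bin 101010100); offset now 28 = byte 3 bit 4; 12 bits remain
Read 5: bits[28:39] width=11 -> value=624 (bin 01001110000); offset now 39 = byte 4 bit 7; 1 bits remain

Answer: 39 624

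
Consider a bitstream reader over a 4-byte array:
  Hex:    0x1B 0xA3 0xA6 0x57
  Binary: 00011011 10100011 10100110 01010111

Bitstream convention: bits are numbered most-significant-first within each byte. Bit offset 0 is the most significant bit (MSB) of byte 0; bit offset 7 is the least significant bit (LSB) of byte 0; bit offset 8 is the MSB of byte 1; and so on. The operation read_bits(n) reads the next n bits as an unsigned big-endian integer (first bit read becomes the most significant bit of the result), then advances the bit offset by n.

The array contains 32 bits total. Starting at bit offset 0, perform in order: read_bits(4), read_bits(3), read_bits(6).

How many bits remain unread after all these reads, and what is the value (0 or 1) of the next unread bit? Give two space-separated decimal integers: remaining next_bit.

Read 1: bits[0:4] width=4 -> value=1 (bin 0001); offset now 4 = byte 0 bit 4; 28 bits remain
Read 2: bits[4:7] width=3 -> value=5 (bin 101); offset now 7 = byte 0 bit 7; 25 bits remain
Read 3: bits[7:13] width=6 -> value=52 (bin 110100); offset now 13 = byte 1 bit 5; 19 bits remain

Answer: 19 0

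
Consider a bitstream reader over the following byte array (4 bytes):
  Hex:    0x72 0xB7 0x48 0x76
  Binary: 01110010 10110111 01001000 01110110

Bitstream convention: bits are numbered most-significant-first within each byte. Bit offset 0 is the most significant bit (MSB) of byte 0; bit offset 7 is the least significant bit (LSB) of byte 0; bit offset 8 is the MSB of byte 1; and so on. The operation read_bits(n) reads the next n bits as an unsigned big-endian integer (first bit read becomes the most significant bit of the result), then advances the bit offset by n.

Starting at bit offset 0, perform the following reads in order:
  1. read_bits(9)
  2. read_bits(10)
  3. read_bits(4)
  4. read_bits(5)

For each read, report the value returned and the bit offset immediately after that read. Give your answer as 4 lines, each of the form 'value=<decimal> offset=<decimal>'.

Answer: value=229 offset=9
value=442 offset=19
value=4 offset=23
value=7 offset=28

Derivation:
Read 1: bits[0:9] width=9 -> value=229 (bin 011100101); offset now 9 = byte 1 bit 1; 23 bits remain
Read 2: bits[9:19] width=10 -> value=442 (bin 0110111010); offset now 19 = byte 2 bit 3; 13 bits remain
Read 3: bits[19:23] width=4 -> value=4 (bin 0100); offset now 23 = byte 2 bit 7; 9 bits remain
Read 4: bits[23:28] width=5 -> value=7 (bin 00111); offset now 28 = byte 3 bit 4; 4 bits remain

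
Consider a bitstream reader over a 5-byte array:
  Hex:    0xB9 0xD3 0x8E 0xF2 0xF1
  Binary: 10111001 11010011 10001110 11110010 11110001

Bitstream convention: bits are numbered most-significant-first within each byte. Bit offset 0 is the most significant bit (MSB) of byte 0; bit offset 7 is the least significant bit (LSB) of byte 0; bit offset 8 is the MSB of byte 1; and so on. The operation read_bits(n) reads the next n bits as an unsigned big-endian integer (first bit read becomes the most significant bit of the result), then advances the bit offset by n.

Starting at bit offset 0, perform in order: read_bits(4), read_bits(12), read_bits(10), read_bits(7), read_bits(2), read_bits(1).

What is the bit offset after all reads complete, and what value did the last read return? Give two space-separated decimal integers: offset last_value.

Answer: 36 1

Derivation:
Read 1: bits[0:4] width=4 -> value=11 (bin 1011); offset now 4 = byte 0 bit 4; 36 bits remain
Read 2: bits[4:16] width=12 -> value=2515 (bin 100111010011); offset now 16 = byte 2 bit 0; 24 bits remain
Read 3: bits[16:26] width=10 -> value=571 (bin 1000111011); offset now 26 = byte 3 bit 2; 14 bits remain
Read 4: bits[26:33] width=7 -> value=101 (bin 1100101); offset now 33 = byte 4 bit 1; 7 bits remain
Read 5: bits[33:35] width=2 -> value=3 (bin 11); offset now 35 = byte 4 bit 3; 5 bits remain
Read 6: bits[35:36] width=1 -> value=1 (bin 1); offset now 36 = byte 4 bit 4; 4 bits remain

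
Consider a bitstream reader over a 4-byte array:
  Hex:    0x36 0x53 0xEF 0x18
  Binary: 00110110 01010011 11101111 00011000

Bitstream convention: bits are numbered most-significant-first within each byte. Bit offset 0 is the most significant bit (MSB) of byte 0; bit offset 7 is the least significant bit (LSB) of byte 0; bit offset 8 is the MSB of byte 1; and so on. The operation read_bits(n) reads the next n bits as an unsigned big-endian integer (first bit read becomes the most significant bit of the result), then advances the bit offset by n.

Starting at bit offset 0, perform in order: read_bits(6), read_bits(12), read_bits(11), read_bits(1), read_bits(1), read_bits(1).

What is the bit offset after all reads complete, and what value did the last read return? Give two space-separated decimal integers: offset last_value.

Read 1: bits[0:6] width=6 -> value=13 (bin 001101); offset now 6 = byte 0 bit 6; 26 bits remain
Read 2: bits[6:18] width=12 -> value=2383 (bin 100101001111); offset now 18 = byte 2 bit 2; 14 bits remain
Read 3: bits[18:29] width=11 -> value=1507 (bin 10111100011); offset now 29 = byte 3 bit 5; 3 bits remain
Read 4: bits[29:30] width=1 -> value=0 (bin 0); offset now 30 = byte 3 bit 6; 2 bits remain
Read 5: bits[30:31] width=1 -> value=0 (bin 0); offset now 31 = byte 3 bit 7; 1 bits remain
Read 6: bits[31:32] width=1 -> value=0 (bin 0); offset now 32 = byte 4 bit 0; 0 bits remain

Answer: 32 0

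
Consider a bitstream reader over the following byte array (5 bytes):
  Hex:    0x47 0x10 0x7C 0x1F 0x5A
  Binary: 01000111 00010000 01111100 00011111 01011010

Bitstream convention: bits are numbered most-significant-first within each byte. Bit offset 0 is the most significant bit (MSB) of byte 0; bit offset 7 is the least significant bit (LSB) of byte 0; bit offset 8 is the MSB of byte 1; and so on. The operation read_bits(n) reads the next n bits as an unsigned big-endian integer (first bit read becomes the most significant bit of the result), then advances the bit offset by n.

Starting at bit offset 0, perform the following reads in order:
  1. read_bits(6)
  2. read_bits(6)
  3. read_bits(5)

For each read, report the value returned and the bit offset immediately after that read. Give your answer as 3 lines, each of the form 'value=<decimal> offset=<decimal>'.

Read 1: bits[0:6] width=6 -> value=17 (bin 010001); offset now 6 = byte 0 bit 6; 34 bits remain
Read 2: bits[6:12] width=6 -> value=49 (bin 110001); offset now 12 = byte 1 bit 4; 28 bits remain
Read 3: bits[12:17] width=5 -> value=0 (bin 00000); offset now 17 = byte 2 bit 1; 23 bits remain

Answer: value=17 offset=6
value=49 offset=12
value=0 offset=17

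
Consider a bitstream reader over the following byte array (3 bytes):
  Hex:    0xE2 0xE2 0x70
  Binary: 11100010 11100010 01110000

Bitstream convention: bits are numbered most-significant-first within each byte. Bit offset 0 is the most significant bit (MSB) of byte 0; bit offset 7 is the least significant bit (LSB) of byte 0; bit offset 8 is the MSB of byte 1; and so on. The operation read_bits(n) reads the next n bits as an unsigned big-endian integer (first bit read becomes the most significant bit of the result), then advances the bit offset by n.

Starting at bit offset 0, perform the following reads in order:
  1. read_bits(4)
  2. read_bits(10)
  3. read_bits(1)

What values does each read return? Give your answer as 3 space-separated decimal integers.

Read 1: bits[0:4] width=4 -> value=14 (bin 1110); offset now 4 = byte 0 bit 4; 20 bits remain
Read 2: bits[4:14] width=10 -> value=184 (bin 0010111000); offset now 14 = byte 1 bit 6; 10 bits remain
Read 3: bits[14:15] width=1 -> value=1 (bin 1); offset now 15 = byte 1 bit 7; 9 bits remain

Answer: 14 184 1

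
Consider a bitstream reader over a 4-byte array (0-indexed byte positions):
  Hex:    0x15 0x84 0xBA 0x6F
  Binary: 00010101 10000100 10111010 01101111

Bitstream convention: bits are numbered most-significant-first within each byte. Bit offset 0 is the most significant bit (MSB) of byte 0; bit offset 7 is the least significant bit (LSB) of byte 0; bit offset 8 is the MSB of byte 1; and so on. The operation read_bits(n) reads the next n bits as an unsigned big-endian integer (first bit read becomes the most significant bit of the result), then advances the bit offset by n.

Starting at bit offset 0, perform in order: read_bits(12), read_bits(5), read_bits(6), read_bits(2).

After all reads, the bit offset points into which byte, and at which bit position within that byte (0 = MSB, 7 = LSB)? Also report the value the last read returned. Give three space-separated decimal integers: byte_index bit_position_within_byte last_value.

Read 1: bits[0:12] width=12 -> value=344 (bin 000101011000); offset now 12 = byte 1 bit 4; 20 bits remain
Read 2: bits[12:17] width=5 -> value=9 (bin 01001); offset now 17 = byte 2 bit 1; 15 bits remain
Read 3: bits[17:23] width=6 -> value=29 (bin 011101); offset now 23 = byte 2 bit 7; 9 bits remain
Read 4: bits[23:25] width=2 -> value=0 (bin 00); offset now 25 = byte 3 bit 1; 7 bits remain

Answer: 3 1 0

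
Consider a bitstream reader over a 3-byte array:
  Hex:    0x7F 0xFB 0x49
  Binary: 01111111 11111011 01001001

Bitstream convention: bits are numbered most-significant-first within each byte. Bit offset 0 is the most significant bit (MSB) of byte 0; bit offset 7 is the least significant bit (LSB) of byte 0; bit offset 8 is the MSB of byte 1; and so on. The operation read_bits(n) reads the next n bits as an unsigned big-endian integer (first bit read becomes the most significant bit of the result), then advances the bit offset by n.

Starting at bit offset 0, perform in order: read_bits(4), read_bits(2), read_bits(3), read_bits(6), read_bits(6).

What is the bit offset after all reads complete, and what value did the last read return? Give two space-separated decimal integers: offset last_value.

Answer: 21 41

Derivation:
Read 1: bits[0:4] width=4 -> value=7 (bin 0111); offset now 4 = byte 0 bit 4; 20 bits remain
Read 2: bits[4:6] width=2 -> value=3 (bin 11); offset now 6 = byte 0 bit 6; 18 bits remain
Read 3: bits[6:9] width=3 -> value=7 (bin 111); offset now 9 = byte 1 bit 1; 15 bits remain
Read 4: bits[9:15] width=6 -> value=61 (bin 111101); offset now 15 = byte 1 bit 7; 9 bits remain
Read 5: bits[15:21] width=6 -> value=41 (bin 101001); offset now 21 = byte 2 bit 5; 3 bits remain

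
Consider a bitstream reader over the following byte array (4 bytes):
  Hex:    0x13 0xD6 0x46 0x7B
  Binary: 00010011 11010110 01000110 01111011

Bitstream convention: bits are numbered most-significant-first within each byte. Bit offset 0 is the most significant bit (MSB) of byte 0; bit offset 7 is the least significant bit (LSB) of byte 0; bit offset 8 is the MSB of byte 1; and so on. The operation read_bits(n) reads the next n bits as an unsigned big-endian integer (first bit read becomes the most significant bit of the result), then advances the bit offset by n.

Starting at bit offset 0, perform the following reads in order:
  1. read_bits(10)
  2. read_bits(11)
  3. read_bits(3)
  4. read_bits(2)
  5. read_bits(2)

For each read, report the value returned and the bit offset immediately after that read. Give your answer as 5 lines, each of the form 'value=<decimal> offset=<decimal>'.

Read 1: bits[0:10] width=10 -> value=79 (bin 0001001111); offset now 10 = byte 1 bit 2; 22 bits remain
Read 2: bits[10:21] width=11 -> value=712 (bin 01011001000); offset now 21 = byte 2 bit 5; 11 bits remain
Read 3: bits[21:24] width=3 -> value=6 (bin 110); offset now 24 = byte 3 bit 0; 8 bits remain
Read 4: bits[24:26] width=2 -> value=1 (bin 01); offset now 26 = byte 3 bit 2; 6 bits remain
Read 5: bits[26:28] width=2 -> value=3 (bin 11); offset now 28 = byte 3 bit 4; 4 bits remain

Answer: value=79 offset=10
value=712 offset=21
value=6 offset=24
value=1 offset=26
value=3 offset=28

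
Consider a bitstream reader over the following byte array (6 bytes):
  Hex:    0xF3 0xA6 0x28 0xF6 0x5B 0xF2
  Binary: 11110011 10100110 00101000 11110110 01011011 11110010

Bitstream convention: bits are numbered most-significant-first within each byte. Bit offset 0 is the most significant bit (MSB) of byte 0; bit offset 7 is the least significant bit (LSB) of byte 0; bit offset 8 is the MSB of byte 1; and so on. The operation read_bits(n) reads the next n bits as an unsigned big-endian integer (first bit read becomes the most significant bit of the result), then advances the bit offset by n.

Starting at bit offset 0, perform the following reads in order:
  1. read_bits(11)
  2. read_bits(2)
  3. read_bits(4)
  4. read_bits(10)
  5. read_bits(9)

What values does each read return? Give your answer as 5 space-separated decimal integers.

Read 1: bits[0:11] width=11 -> value=1949 (bin 11110011101); offset now 11 = byte 1 bit 3; 37 bits remain
Read 2: bits[11:13] width=2 -> value=0 (bin 00); offset now 13 = byte 1 bit 5; 35 bits remain
Read 3: bits[13:17] width=4 -> value=12 (bin 1100); offset now 17 = byte 2 bit 1; 31 bits remain
Read 4: bits[17:27] width=10 -> value=327 (bin 0101000111); offset now 27 = byte 3 bit 3; 21 bits remain
Read 5: bits[27:36] width=9 -> value=357 (bin 101100101); offset now 36 = byte 4 bit 4; 12 bits remain

Answer: 1949 0 12 327 357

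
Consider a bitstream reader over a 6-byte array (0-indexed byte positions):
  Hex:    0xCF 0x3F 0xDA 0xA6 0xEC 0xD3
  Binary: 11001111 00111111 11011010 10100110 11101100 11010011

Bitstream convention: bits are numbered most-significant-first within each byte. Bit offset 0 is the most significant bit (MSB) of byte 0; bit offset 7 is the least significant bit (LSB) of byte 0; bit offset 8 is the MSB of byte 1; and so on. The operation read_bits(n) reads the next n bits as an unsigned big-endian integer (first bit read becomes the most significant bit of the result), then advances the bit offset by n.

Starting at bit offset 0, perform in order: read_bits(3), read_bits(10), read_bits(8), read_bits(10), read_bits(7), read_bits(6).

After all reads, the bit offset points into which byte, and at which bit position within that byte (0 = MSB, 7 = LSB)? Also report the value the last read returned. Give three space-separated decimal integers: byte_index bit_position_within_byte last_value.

Answer: 5 4 13

Derivation:
Read 1: bits[0:3] width=3 -> value=6 (bin 110); offset now 3 = byte 0 bit 3; 45 bits remain
Read 2: bits[3:13] width=10 -> value=487 (bin 0111100111); offset now 13 = byte 1 bit 5; 35 bits remain
Read 3: bits[13:21] width=8 -> value=251 (bin 11111011); offset now 21 = byte 2 bit 5; 27 bits remain
Read 4: bits[21:31] width=10 -> value=339 (bin 0101010011); offset now 31 = byte 3 bit 7; 17 bits remain
Read 5: bits[31:38] width=7 -> value=59 (bin 0111011); offset now 38 = byte 4 bit 6; 10 bits remain
Read 6: bits[38:44] width=6 -> value=13 (bin 001101); offset now 44 = byte 5 bit 4; 4 bits remain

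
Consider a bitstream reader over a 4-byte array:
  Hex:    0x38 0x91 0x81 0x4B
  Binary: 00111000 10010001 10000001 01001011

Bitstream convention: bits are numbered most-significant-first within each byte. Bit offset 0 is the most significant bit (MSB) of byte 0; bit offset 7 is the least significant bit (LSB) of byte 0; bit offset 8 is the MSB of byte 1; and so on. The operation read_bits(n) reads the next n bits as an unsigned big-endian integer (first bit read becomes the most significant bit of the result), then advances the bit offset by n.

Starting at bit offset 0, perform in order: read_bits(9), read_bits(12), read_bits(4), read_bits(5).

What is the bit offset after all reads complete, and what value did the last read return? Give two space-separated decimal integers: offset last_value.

Read 1: bits[0:9] width=9 -> value=113 (bin 001110001); offset now 9 = byte 1 bit 1; 23 bits remain
Read 2: bits[9:21] width=12 -> value=560 (bin 001000110000); offset now 21 = byte 2 bit 5; 11 bits remain
Read 3: bits[21:25] width=4 -> value=2 (bin 0010); offset now 25 = byte 3 bit 1; 7 bits remain
Read 4: bits[25:30] width=5 -> value=18 (bin 10010); offset now 30 = byte 3 bit 6; 2 bits remain

Answer: 30 18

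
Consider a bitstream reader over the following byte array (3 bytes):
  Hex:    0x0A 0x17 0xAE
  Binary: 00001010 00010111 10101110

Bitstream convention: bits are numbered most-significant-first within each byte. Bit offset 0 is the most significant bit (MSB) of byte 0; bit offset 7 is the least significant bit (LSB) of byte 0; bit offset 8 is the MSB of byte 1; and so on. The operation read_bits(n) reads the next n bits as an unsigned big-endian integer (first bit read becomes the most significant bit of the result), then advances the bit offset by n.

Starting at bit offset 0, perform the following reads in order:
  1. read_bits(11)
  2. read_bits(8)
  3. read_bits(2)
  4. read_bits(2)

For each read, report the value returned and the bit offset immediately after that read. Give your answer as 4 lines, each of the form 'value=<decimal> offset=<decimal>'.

Answer: value=80 offset=11
value=189 offset=19
value=1 offset=21
value=3 offset=23

Derivation:
Read 1: bits[0:11] width=11 -> value=80 (bin 00001010000); offset now 11 = byte 1 bit 3; 13 bits remain
Read 2: bits[11:19] width=8 -> value=189 (bin 10111101); offset now 19 = byte 2 bit 3; 5 bits remain
Read 3: bits[19:21] width=2 -> value=1 (bin 01); offset now 21 = byte 2 bit 5; 3 bits remain
Read 4: bits[21:23] width=2 -> value=3 (bin 11); offset now 23 = byte 2 bit 7; 1 bits remain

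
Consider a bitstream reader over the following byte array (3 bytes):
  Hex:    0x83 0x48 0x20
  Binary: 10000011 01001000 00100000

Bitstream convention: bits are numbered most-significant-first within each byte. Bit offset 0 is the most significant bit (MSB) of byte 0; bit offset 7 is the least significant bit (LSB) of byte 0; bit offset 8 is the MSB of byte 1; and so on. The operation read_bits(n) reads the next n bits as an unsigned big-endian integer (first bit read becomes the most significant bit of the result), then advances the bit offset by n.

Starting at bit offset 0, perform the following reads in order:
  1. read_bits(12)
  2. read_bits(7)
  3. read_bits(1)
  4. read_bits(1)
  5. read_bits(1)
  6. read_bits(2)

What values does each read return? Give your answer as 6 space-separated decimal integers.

Answer: 2100 65 0 0 0 0

Derivation:
Read 1: bits[0:12] width=12 -> value=2100 (bin 100000110100); offset now 12 = byte 1 bit 4; 12 bits remain
Read 2: bits[12:19] width=7 -> value=65 (bin 1000001); offset now 19 = byte 2 bit 3; 5 bits remain
Read 3: bits[19:20] width=1 -> value=0 (bin 0); offset now 20 = byte 2 bit 4; 4 bits remain
Read 4: bits[20:21] width=1 -> value=0 (bin 0); offset now 21 = byte 2 bit 5; 3 bits remain
Read 5: bits[21:22] width=1 -> value=0 (bin 0); offset now 22 = byte 2 bit 6; 2 bits remain
Read 6: bits[22:24] width=2 -> value=0 (bin 00); offset now 24 = byte 3 bit 0; 0 bits remain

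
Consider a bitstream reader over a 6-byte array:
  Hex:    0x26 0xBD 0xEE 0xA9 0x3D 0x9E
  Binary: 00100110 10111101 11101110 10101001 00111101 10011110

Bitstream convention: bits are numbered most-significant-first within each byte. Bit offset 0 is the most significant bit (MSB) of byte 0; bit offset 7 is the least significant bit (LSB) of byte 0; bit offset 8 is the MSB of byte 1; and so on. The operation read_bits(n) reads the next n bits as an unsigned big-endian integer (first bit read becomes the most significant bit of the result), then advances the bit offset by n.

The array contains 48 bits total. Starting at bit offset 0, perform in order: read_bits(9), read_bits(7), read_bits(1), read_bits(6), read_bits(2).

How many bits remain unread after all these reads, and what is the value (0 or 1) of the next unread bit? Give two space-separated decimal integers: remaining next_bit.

Read 1: bits[0:9] width=9 -> value=77 (bin 001001101); offset now 9 = byte 1 bit 1; 39 bits remain
Read 2: bits[9:16] width=7 -> value=61 (bin 0111101); offset now 16 = byte 2 bit 0; 32 bits remain
Read 3: bits[16:17] width=1 -> value=1 (bin 1); offset now 17 = byte 2 bit 1; 31 bits remain
Read 4: bits[17:23] width=6 -> value=55 (bin 110111); offset now 23 = byte 2 bit 7; 25 bits remain
Read 5: bits[23:25] width=2 -> value=1 (bin 01); offset now 25 = byte 3 bit 1; 23 bits remain

Answer: 23 0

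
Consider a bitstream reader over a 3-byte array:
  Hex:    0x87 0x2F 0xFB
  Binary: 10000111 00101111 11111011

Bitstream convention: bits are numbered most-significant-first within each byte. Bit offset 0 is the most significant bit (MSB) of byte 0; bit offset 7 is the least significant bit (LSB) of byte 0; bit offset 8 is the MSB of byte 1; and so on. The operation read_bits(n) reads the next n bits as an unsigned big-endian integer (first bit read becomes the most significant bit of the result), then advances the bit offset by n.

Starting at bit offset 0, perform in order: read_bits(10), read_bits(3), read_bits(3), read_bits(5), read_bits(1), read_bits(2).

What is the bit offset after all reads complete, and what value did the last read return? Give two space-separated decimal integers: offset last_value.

Read 1: bits[0:10] width=10 -> value=540 (bin 1000011100); offset now 10 = byte 1 bit 2; 14 bits remain
Read 2: bits[10:13] width=3 -> value=5 (bin 101); offset now 13 = byte 1 bit 5; 11 bits remain
Read 3: bits[13:16] width=3 -> value=7 (bin 111); offset now 16 = byte 2 bit 0; 8 bits remain
Read 4: bits[16:21] width=5 -> value=31 (bin 11111); offset now 21 = byte 2 bit 5; 3 bits remain
Read 5: bits[21:22] width=1 -> value=0 (bin 0); offset now 22 = byte 2 bit 6; 2 bits remain
Read 6: bits[22:24] width=2 -> value=3 (bin 11); offset now 24 = byte 3 bit 0; 0 bits remain

Answer: 24 3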